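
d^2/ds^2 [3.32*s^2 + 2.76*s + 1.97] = 6.64000000000000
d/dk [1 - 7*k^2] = -14*k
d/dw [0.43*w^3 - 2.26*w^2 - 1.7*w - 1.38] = 1.29*w^2 - 4.52*w - 1.7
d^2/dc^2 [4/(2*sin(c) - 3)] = 8*(-3*sin(c) + cos(2*c) + 3)/(2*sin(c) - 3)^3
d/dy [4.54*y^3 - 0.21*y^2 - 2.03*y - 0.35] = 13.62*y^2 - 0.42*y - 2.03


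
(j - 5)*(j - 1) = j^2 - 6*j + 5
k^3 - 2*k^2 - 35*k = k*(k - 7)*(k + 5)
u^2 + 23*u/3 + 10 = (u + 5/3)*(u + 6)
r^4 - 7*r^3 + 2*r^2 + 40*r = r*(r - 5)*(r - 4)*(r + 2)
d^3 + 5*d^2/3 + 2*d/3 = d*(d + 2/3)*(d + 1)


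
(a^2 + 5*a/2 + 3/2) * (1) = a^2 + 5*a/2 + 3/2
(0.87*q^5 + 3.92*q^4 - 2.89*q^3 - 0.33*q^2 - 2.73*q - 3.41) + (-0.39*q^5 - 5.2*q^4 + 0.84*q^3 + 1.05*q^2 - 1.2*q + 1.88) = 0.48*q^5 - 1.28*q^4 - 2.05*q^3 + 0.72*q^2 - 3.93*q - 1.53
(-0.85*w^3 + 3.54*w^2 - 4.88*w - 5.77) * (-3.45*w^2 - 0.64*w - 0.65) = 2.9325*w^5 - 11.669*w^4 + 15.1229*w^3 + 20.7287*w^2 + 6.8648*w + 3.7505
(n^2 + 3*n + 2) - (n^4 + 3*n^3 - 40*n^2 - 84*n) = -n^4 - 3*n^3 + 41*n^2 + 87*n + 2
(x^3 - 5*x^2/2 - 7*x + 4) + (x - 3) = x^3 - 5*x^2/2 - 6*x + 1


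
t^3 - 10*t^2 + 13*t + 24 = (t - 8)*(t - 3)*(t + 1)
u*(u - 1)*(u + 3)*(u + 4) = u^4 + 6*u^3 + 5*u^2 - 12*u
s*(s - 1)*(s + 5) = s^3 + 4*s^2 - 5*s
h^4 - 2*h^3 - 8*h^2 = h^2*(h - 4)*(h + 2)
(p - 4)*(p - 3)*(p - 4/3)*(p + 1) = p^4 - 22*p^3/3 + 13*p^2 + 16*p/3 - 16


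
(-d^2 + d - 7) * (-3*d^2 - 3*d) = 3*d^4 + 18*d^2 + 21*d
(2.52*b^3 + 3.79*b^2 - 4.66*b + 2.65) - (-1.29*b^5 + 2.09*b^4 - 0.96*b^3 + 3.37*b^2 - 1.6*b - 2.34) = 1.29*b^5 - 2.09*b^4 + 3.48*b^3 + 0.42*b^2 - 3.06*b + 4.99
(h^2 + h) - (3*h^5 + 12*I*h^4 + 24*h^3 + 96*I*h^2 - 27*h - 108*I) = -3*h^5 - 12*I*h^4 - 24*h^3 + h^2 - 96*I*h^2 + 28*h + 108*I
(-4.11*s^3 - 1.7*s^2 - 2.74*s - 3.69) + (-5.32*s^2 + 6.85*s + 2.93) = -4.11*s^3 - 7.02*s^2 + 4.11*s - 0.76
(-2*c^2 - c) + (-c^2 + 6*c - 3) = -3*c^2 + 5*c - 3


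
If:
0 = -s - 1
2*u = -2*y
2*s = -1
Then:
No Solution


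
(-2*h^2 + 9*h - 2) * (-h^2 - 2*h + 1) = 2*h^4 - 5*h^3 - 18*h^2 + 13*h - 2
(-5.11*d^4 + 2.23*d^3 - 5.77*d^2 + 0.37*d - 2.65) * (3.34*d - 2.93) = -17.0674*d^5 + 22.4205*d^4 - 25.8057*d^3 + 18.1419*d^2 - 9.9351*d + 7.7645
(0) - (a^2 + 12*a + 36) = -a^2 - 12*a - 36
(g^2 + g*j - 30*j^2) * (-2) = -2*g^2 - 2*g*j + 60*j^2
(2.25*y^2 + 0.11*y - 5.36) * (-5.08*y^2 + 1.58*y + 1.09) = -11.43*y^4 + 2.9962*y^3 + 29.8551*y^2 - 8.3489*y - 5.8424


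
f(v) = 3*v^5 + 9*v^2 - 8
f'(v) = 15*v^4 + 18*v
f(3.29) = 1245.80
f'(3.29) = 1816.64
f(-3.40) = -1267.02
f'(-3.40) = 1943.30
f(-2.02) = -72.17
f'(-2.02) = 213.38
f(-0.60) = -4.99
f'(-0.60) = -8.86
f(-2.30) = -153.48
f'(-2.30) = 378.36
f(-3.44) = -1346.65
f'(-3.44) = 2038.59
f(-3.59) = -1680.94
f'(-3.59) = 2426.93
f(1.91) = 101.09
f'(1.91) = 234.01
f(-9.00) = -176426.00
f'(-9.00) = 98253.00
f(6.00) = 23644.00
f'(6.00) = 19548.00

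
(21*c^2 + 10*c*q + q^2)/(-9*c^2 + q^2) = (7*c + q)/(-3*c + q)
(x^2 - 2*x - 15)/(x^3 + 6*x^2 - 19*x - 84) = (x - 5)/(x^2 + 3*x - 28)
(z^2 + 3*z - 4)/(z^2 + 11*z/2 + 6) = 2*(z - 1)/(2*z + 3)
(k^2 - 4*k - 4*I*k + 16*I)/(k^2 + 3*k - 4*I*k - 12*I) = (k - 4)/(k + 3)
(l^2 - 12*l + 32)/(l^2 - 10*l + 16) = (l - 4)/(l - 2)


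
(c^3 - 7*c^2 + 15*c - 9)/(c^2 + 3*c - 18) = (c^2 - 4*c + 3)/(c + 6)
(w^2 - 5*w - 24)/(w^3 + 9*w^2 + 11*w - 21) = (w - 8)/(w^2 + 6*w - 7)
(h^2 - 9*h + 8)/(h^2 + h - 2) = (h - 8)/(h + 2)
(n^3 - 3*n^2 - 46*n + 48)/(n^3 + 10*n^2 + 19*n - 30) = (n - 8)/(n + 5)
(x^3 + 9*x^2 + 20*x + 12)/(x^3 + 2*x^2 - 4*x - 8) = (x^2 + 7*x + 6)/(x^2 - 4)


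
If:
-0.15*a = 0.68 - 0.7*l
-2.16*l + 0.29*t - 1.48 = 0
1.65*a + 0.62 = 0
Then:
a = -0.38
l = 0.89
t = 11.74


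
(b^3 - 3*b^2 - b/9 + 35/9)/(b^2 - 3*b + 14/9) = (3*b^2 - 2*b - 5)/(3*b - 2)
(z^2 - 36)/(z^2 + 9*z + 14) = (z^2 - 36)/(z^2 + 9*z + 14)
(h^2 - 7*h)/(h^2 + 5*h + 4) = h*(h - 7)/(h^2 + 5*h + 4)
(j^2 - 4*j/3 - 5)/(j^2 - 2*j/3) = (3*j^2 - 4*j - 15)/(j*(3*j - 2))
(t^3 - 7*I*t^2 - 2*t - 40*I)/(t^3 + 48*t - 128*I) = (t^2 - 3*I*t + 10)/(t^2 + 4*I*t + 32)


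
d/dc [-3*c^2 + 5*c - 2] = 5 - 6*c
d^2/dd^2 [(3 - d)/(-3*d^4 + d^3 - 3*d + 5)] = 6*(3*(d - 3)*(4*d^3 - d^2 + 1)^2 + (-4*d^3 + d^2 - d*(d - 3)*(6*d - 1) - 1)*(3*d^4 - d^3 + 3*d - 5))/(3*d^4 - d^3 + 3*d - 5)^3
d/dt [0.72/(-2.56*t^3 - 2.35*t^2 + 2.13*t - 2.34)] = (5.5296*t^2 + 3.384*t - 1.5336)/(2.56*t^3 + 2.35*t^2 - 2.13*t + 2.34)^2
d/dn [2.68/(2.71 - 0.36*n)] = 0.9648/(0.36*n - 2.71)^2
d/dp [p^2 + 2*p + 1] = 2*p + 2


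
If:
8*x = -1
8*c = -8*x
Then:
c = 1/8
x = -1/8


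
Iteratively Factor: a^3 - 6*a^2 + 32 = (a - 4)*(a^2 - 2*a - 8) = (a - 4)^2*(a + 2)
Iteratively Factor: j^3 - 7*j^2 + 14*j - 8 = (j - 1)*(j^2 - 6*j + 8) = (j - 4)*(j - 1)*(j - 2)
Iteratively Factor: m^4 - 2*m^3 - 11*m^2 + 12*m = (m)*(m^3 - 2*m^2 - 11*m + 12) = m*(m + 3)*(m^2 - 5*m + 4) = m*(m - 4)*(m + 3)*(m - 1)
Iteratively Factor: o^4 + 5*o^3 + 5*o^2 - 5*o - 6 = (o + 3)*(o^3 + 2*o^2 - o - 2) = (o + 2)*(o + 3)*(o^2 - 1) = (o + 1)*(o + 2)*(o + 3)*(o - 1)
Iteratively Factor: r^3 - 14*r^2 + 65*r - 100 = (r - 5)*(r^2 - 9*r + 20) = (r - 5)^2*(r - 4)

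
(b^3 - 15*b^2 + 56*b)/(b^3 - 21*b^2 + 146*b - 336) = b/(b - 6)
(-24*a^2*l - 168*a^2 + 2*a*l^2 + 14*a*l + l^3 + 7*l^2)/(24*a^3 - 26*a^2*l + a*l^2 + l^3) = (-l - 7)/(a - l)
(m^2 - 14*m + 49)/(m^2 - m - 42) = (m - 7)/(m + 6)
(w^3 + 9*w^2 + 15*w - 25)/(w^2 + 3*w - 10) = (w^2 + 4*w - 5)/(w - 2)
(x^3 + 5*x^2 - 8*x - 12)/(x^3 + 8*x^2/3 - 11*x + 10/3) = 3*(x^2 + 7*x + 6)/(3*x^2 + 14*x - 5)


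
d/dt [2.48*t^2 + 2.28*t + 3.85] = 4.96*t + 2.28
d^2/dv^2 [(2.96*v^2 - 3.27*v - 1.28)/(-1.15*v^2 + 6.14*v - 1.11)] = (-3.5527136788005e-15*v^4 - 33.15197*v^3 + 32.8274400000001*v^2 - 79.27341*v + 130.52182)/(1.520875*v^6 - 24.36045*v^5 + 134.467545*v^4 - 278.501804*v^3 + 129.790413*v^2 - 22.695282*v + 1.367631)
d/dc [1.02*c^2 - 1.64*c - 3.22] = 2.04*c - 1.64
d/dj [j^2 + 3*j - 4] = 2*j + 3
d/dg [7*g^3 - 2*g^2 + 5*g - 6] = 21*g^2 - 4*g + 5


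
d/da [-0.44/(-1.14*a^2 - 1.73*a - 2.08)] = (-1.0032*a - 0.7612)/(1.14*a^2 + 1.73*a + 2.08)^2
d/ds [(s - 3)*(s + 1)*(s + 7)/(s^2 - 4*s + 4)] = (s^3 - 6*s^2 - 3*s + 76)/(s^3 - 6*s^2 + 12*s - 8)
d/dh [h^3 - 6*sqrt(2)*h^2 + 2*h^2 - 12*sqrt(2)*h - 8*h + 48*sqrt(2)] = 3*h^2 - 12*sqrt(2)*h + 4*h - 12*sqrt(2) - 8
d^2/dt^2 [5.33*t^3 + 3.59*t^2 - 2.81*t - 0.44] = 31.98*t + 7.18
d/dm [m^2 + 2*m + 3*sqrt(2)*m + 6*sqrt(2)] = 2*m + 2 + 3*sqrt(2)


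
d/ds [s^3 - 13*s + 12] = 3*s^2 - 13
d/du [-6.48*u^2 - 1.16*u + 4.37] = -12.96*u - 1.16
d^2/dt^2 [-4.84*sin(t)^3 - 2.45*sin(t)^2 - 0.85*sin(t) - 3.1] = 4.48*sin(t) - 10.89*sin(3*t) - 4.9*cos(2*t)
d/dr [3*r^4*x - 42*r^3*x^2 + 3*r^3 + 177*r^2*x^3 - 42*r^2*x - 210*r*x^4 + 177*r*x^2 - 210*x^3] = 12*r^3*x - 126*r^2*x^2 + 9*r^2 + 354*r*x^3 - 84*r*x - 210*x^4 + 177*x^2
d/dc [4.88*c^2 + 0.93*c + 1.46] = 9.76*c + 0.93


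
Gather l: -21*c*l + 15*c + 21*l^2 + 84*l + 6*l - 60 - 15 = 15*c + 21*l^2 + l*(90 - 21*c) - 75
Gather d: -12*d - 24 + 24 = -12*d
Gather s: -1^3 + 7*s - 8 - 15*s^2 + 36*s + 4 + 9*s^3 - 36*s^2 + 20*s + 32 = 9*s^3 - 51*s^2 + 63*s + 27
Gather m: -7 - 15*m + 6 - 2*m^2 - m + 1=-2*m^2 - 16*m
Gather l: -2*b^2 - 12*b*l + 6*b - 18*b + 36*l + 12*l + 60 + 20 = -2*b^2 - 12*b + l*(48 - 12*b) + 80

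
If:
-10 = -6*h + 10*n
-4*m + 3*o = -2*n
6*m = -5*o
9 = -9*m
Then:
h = -14/3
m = -1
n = -19/5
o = 6/5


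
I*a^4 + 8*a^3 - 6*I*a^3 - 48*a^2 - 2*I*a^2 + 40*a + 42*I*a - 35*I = (a - 5)*(a - 7*I)*(a - I)*(I*a - I)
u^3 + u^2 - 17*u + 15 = (u - 3)*(u - 1)*(u + 5)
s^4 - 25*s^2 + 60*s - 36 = (s - 3)*(s - 2)*(s - 1)*(s + 6)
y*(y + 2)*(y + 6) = y^3 + 8*y^2 + 12*y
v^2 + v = v*(v + 1)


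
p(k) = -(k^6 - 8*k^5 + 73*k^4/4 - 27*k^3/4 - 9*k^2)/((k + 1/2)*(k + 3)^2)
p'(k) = -(6*k^5 - 40*k^4 + 73*k^3 - 81*k^2/4 - 18*k)/((k + 1/2)*(k + 3)^2) + 2*(k^6 - 8*k^5 + 73*k^4/4 - 27*k^3/4 - 9*k^2)/((k + 1/2)*(k + 3)^3) + (k^6 - 8*k^5 + 73*k^4/4 - 27*k^3/4 - 9*k^2)/((k + 1/2)^2*(k + 3)^2)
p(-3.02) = 4355378.80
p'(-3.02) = 430346034.56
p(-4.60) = 3295.47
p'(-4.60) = 1329.48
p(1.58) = -0.03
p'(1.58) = -0.40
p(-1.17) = 23.53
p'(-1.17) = -84.94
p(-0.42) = 0.77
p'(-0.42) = -5.06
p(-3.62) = 8804.74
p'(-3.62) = 19332.72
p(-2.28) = 1256.87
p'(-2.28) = -5364.51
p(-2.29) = 1311.90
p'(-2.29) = -5643.96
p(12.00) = -483.84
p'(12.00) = -176.45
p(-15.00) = 8817.19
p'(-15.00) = -1194.38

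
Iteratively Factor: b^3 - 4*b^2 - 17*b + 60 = (b - 3)*(b^2 - b - 20) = (b - 5)*(b - 3)*(b + 4)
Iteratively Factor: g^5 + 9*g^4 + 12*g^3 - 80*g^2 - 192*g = (g - 3)*(g^4 + 12*g^3 + 48*g^2 + 64*g) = (g - 3)*(g + 4)*(g^3 + 8*g^2 + 16*g) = (g - 3)*(g + 4)^2*(g^2 + 4*g) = (g - 3)*(g + 4)^3*(g)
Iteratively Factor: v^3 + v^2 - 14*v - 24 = (v + 2)*(v^2 - v - 12) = (v + 2)*(v + 3)*(v - 4)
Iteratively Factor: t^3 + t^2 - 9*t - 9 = (t + 3)*(t^2 - 2*t - 3) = (t + 1)*(t + 3)*(t - 3)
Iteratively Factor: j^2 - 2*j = (j - 2)*(j)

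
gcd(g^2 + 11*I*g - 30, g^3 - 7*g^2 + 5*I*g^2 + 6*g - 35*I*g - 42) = g + 6*I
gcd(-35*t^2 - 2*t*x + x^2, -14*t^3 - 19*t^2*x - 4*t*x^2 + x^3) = -7*t + x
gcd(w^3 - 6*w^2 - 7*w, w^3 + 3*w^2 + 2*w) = w^2 + w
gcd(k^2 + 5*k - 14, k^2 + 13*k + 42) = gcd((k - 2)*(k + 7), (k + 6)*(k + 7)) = k + 7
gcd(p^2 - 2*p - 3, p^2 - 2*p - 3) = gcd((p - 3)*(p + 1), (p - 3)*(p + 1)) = p^2 - 2*p - 3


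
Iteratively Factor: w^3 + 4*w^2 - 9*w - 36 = (w + 3)*(w^2 + w - 12) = (w - 3)*(w + 3)*(w + 4)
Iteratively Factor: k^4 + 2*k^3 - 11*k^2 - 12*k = (k + 4)*(k^3 - 2*k^2 - 3*k) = (k - 3)*(k + 4)*(k^2 + k) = k*(k - 3)*(k + 4)*(k + 1)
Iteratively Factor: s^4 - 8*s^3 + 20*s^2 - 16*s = (s - 2)*(s^3 - 6*s^2 + 8*s) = (s - 2)^2*(s^2 - 4*s) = s*(s - 2)^2*(s - 4)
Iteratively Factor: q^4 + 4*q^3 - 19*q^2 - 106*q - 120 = (q - 5)*(q^3 + 9*q^2 + 26*q + 24) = (q - 5)*(q + 2)*(q^2 + 7*q + 12) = (q - 5)*(q + 2)*(q + 3)*(q + 4)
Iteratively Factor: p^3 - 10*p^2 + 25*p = (p - 5)*(p^2 - 5*p) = (p - 5)^2*(p)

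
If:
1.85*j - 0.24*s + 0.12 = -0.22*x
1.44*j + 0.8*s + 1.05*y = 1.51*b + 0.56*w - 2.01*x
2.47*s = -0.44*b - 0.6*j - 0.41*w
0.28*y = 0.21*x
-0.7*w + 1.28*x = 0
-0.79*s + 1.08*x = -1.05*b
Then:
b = -0.02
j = -0.07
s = 0.01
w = 0.06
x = 0.03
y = 0.02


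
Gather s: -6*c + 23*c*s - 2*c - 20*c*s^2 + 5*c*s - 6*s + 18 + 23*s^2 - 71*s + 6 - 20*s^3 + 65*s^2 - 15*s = -8*c - 20*s^3 + s^2*(88 - 20*c) + s*(28*c - 92) + 24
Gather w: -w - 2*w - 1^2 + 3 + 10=12 - 3*w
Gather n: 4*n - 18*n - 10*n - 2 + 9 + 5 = 12 - 24*n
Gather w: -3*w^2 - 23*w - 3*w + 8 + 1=-3*w^2 - 26*w + 9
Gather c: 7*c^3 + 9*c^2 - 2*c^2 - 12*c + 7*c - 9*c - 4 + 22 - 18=7*c^3 + 7*c^2 - 14*c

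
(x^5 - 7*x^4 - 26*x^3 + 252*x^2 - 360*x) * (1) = x^5 - 7*x^4 - 26*x^3 + 252*x^2 - 360*x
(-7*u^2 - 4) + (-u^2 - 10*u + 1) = -8*u^2 - 10*u - 3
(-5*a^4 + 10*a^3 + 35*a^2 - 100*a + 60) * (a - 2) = -5*a^5 + 20*a^4 + 15*a^3 - 170*a^2 + 260*a - 120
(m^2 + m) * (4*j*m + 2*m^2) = 4*j*m^3 + 4*j*m^2 + 2*m^4 + 2*m^3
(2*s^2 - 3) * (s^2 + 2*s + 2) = 2*s^4 + 4*s^3 + s^2 - 6*s - 6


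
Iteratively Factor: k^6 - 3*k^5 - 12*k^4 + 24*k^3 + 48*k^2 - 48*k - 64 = (k + 1)*(k^5 - 4*k^4 - 8*k^3 + 32*k^2 + 16*k - 64) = (k - 4)*(k + 1)*(k^4 - 8*k^2 + 16) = (k - 4)*(k - 2)*(k + 1)*(k^3 + 2*k^2 - 4*k - 8) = (k - 4)*(k - 2)*(k + 1)*(k + 2)*(k^2 - 4) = (k - 4)*(k - 2)^2*(k + 1)*(k + 2)*(k + 2)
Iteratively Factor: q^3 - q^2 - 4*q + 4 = (q - 1)*(q^2 - 4) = (q - 2)*(q - 1)*(q + 2)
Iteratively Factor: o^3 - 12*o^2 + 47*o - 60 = (o - 3)*(o^2 - 9*o + 20) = (o - 5)*(o - 3)*(o - 4)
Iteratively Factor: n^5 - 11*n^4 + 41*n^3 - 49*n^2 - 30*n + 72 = (n - 4)*(n^4 - 7*n^3 + 13*n^2 + 3*n - 18) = (n - 4)*(n - 2)*(n^3 - 5*n^2 + 3*n + 9) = (n - 4)*(n - 2)*(n + 1)*(n^2 - 6*n + 9) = (n - 4)*(n - 3)*(n - 2)*(n + 1)*(n - 3)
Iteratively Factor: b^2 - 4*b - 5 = (b - 5)*(b + 1)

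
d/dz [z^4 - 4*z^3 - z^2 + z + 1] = 4*z^3 - 12*z^2 - 2*z + 1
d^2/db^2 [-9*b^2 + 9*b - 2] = -18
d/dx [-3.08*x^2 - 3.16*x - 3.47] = -6.16*x - 3.16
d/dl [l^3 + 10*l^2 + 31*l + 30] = 3*l^2 + 20*l + 31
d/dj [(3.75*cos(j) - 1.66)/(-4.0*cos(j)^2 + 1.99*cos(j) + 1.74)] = (-15.0*cos(j)^2 + 13.28*cos(j) - 9.8284)*sin(j)/(16.0*cos(j)^4 - 15.92*cos(j)^3 - 9.9599*cos(j)^2 + 6.9252*cos(j) + 3.0276)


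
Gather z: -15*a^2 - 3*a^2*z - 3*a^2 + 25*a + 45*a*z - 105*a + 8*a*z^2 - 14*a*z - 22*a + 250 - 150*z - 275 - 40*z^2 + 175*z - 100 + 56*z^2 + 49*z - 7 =-18*a^2 - 102*a + z^2*(8*a + 16) + z*(-3*a^2 + 31*a + 74) - 132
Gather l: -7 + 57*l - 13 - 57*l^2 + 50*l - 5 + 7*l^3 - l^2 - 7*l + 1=7*l^3 - 58*l^2 + 100*l - 24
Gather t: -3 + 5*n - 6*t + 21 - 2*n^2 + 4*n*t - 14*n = -2*n^2 - 9*n + t*(4*n - 6) + 18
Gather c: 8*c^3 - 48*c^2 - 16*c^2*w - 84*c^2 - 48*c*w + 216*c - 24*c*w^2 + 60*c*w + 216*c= 8*c^3 + c^2*(-16*w - 132) + c*(-24*w^2 + 12*w + 432)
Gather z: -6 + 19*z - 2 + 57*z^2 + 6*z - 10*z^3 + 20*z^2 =-10*z^3 + 77*z^2 + 25*z - 8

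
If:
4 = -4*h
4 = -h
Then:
No Solution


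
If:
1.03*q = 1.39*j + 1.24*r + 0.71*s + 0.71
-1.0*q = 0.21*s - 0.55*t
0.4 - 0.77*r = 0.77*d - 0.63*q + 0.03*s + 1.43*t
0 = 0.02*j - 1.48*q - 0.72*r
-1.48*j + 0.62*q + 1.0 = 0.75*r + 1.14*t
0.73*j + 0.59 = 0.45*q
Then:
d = -2.55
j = -0.33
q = 0.78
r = -1.61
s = 3.59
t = 2.79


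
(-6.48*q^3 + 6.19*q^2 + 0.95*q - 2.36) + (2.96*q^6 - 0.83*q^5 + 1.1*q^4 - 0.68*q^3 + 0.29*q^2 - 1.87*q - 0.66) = 2.96*q^6 - 0.83*q^5 + 1.1*q^4 - 7.16*q^3 + 6.48*q^2 - 0.92*q - 3.02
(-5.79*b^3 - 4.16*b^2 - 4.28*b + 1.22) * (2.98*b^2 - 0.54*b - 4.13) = -17.2542*b^5 - 9.2702*b^4 + 13.4047*b^3 + 23.1276*b^2 + 17.0176*b - 5.0386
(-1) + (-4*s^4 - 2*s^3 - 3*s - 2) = -4*s^4 - 2*s^3 - 3*s - 3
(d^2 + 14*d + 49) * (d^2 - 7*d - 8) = d^4 + 7*d^3 - 57*d^2 - 455*d - 392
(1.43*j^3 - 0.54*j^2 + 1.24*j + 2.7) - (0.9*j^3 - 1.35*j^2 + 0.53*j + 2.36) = 0.53*j^3 + 0.81*j^2 + 0.71*j + 0.34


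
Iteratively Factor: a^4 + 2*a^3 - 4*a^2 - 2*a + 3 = (a - 1)*(a^3 + 3*a^2 - a - 3) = (a - 1)^2*(a^2 + 4*a + 3) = (a - 1)^2*(a + 3)*(a + 1)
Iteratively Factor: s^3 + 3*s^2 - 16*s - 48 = (s - 4)*(s^2 + 7*s + 12) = (s - 4)*(s + 4)*(s + 3)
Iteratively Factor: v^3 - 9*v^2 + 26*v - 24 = (v - 4)*(v^2 - 5*v + 6) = (v - 4)*(v - 3)*(v - 2)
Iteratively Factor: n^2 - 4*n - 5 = (n + 1)*(n - 5)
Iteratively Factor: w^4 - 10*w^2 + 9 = (w - 1)*(w^3 + w^2 - 9*w - 9) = (w - 1)*(w + 3)*(w^2 - 2*w - 3) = (w - 3)*(w - 1)*(w + 3)*(w + 1)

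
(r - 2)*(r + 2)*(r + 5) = r^3 + 5*r^2 - 4*r - 20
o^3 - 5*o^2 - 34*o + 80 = (o - 8)*(o - 2)*(o + 5)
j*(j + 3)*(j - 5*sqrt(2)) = j^3 - 5*sqrt(2)*j^2 + 3*j^2 - 15*sqrt(2)*j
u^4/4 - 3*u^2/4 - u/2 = u*(u/4 + 1/4)*(u - 2)*(u + 1)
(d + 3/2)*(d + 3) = d^2 + 9*d/2 + 9/2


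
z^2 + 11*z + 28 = (z + 4)*(z + 7)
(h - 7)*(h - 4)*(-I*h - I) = -I*h^3 + 10*I*h^2 - 17*I*h - 28*I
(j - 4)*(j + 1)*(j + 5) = j^3 + 2*j^2 - 19*j - 20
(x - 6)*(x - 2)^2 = x^3 - 10*x^2 + 28*x - 24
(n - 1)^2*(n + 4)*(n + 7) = n^4 + 9*n^3 + 7*n^2 - 45*n + 28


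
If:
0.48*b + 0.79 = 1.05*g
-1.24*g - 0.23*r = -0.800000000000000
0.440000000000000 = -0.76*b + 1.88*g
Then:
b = -9.80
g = -3.73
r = 23.58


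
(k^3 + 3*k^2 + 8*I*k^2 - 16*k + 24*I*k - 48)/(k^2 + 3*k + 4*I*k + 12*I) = k + 4*I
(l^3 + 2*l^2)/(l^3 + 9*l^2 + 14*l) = l/(l + 7)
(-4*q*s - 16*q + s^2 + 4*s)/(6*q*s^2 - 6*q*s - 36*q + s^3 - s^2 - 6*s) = (4*q*s + 16*q - s^2 - 4*s)/(-6*q*s^2 + 6*q*s + 36*q - s^3 + s^2 + 6*s)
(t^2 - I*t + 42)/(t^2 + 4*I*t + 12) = (t - 7*I)/(t - 2*I)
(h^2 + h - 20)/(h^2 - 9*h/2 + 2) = 2*(h + 5)/(2*h - 1)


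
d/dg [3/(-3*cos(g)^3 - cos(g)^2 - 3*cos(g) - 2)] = 3*(9*sin(g)^2 - 2*cos(g) - 12)*sin(g)/(3*cos(g)^3 + cos(g)^2 + 3*cos(g) + 2)^2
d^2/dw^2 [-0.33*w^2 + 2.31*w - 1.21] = -0.660000000000000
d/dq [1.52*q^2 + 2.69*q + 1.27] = 3.04*q + 2.69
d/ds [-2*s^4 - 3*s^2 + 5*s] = -8*s^3 - 6*s + 5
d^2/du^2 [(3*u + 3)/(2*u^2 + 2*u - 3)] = 12*(2*(u + 1)*(2*u + 1)^2 - (3*u + 2)*(2*u^2 + 2*u - 3))/(2*u^2 + 2*u - 3)^3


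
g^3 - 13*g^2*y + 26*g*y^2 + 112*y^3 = (g - 8*y)*(g - 7*y)*(g + 2*y)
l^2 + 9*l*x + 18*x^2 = (l + 3*x)*(l + 6*x)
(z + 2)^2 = z^2 + 4*z + 4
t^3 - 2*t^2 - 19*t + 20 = (t - 5)*(t - 1)*(t + 4)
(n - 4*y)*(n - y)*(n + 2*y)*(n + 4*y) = n^4 + n^3*y - 18*n^2*y^2 - 16*n*y^3 + 32*y^4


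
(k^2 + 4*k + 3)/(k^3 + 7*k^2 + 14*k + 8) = (k + 3)/(k^2 + 6*k + 8)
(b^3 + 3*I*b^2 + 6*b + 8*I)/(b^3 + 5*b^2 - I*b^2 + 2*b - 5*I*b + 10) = (b + 4*I)/(b + 5)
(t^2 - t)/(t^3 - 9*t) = (t - 1)/(t^2 - 9)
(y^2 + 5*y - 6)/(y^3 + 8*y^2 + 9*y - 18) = 1/(y + 3)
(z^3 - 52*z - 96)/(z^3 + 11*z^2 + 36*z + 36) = (z - 8)/(z + 3)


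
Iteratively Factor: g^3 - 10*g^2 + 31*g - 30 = (g - 5)*(g^2 - 5*g + 6) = (g - 5)*(g - 3)*(g - 2)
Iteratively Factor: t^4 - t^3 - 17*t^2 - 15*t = (t - 5)*(t^3 + 4*t^2 + 3*t) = t*(t - 5)*(t^2 + 4*t + 3) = t*(t - 5)*(t + 3)*(t + 1)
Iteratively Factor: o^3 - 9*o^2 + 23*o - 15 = (o - 3)*(o^2 - 6*o + 5) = (o - 5)*(o - 3)*(o - 1)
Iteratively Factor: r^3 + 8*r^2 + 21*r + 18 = (r + 3)*(r^2 + 5*r + 6) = (r + 2)*(r + 3)*(r + 3)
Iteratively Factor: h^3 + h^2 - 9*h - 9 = (h - 3)*(h^2 + 4*h + 3) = (h - 3)*(h + 3)*(h + 1)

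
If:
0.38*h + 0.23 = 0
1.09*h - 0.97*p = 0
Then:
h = -0.61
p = -0.68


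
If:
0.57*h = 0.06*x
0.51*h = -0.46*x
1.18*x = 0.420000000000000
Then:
No Solution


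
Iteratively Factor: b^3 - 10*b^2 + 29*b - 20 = (b - 5)*(b^2 - 5*b + 4) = (b - 5)*(b - 4)*(b - 1)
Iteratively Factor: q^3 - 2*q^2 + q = (q)*(q^2 - 2*q + 1) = q*(q - 1)*(q - 1)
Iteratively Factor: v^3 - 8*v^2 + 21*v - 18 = (v - 2)*(v^2 - 6*v + 9) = (v - 3)*(v - 2)*(v - 3)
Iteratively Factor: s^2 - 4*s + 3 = (s - 1)*(s - 3)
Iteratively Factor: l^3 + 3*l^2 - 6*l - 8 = (l + 4)*(l^2 - l - 2) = (l + 1)*(l + 4)*(l - 2)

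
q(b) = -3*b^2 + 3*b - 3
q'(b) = 3 - 6*b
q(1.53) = -5.43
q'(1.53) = -6.18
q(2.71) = -16.90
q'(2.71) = -13.26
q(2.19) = -10.82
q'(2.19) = -10.14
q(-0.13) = -3.44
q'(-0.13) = 3.78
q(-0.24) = -3.89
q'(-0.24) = 4.44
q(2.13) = -10.22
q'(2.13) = -9.78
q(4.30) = -45.57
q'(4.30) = -22.80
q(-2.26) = -25.10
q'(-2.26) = 16.56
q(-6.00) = -129.00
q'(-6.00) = 39.00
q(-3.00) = -39.00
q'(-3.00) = 21.00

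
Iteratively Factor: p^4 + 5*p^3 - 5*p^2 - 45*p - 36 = (p + 3)*(p^3 + 2*p^2 - 11*p - 12) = (p - 3)*(p + 3)*(p^2 + 5*p + 4) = (p - 3)*(p + 3)*(p + 4)*(p + 1)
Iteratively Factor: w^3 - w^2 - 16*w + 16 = (w - 1)*(w^2 - 16) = (w - 4)*(w - 1)*(w + 4)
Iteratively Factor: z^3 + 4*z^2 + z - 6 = (z - 1)*(z^2 + 5*z + 6) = (z - 1)*(z + 3)*(z + 2)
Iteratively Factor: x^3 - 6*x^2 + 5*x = (x - 1)*(x^2 - 5*x) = (x - 5)*(x - 1)*(x)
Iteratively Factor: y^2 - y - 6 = (y + 2)*(y - 3)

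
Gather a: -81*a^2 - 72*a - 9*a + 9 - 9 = -81*a^2 - 81*a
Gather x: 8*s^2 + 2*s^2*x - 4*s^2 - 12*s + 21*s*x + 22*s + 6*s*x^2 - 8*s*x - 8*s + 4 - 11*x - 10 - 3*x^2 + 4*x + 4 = 4*s^2 + 2*s + x^2*(6*s - 3) + x*(2*s^2 + 13*s - 7) - 2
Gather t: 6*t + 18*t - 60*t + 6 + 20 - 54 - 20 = -36*t - 48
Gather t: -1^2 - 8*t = -8*t - 1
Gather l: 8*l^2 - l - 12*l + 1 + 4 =8*l^2 - 13*l + 5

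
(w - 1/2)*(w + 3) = w^2 + 5*w/2 - 3/2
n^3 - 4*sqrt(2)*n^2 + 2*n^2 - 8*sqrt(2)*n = n*(n + 2)*(n - 4*sqrt(2))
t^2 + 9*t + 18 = (t + 3)*(t + 6)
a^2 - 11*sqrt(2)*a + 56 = (a - 7*sqrt(2))*(a - 4*sqrt(2))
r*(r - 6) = r^2 - 6*r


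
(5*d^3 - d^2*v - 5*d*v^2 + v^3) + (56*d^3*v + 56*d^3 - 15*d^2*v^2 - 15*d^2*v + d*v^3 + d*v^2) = 56*d^3*v + 61*d^3 - 15*d^2*v^2 - 16*d^2*v + d*v^3 - 4*d*v^2 + v^3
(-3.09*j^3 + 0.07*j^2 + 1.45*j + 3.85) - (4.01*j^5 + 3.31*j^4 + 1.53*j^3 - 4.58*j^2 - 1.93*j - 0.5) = -4.01*j^5 - 3.31*j^4 - 4.62*j^3 + 4.65*j^2 + 3.38*j + 4.35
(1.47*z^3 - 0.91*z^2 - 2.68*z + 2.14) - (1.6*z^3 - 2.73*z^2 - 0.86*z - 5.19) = -0.13*z^3 + 1.82*z^2 - 1.82*z + 7.33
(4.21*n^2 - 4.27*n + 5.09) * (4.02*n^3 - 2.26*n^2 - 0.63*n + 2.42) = 16.9242*n^5 - 26.68*n^4 + 27.4597*n^3 + 1.3749*n^2 - 13.5401*n + 12.3178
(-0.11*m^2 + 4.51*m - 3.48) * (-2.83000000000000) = 0.3113*m^2 - 12.7633*m + 9.8484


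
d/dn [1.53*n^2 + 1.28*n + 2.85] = 3.06*n + 1.28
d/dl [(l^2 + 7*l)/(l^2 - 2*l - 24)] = 3*(-3*l^2 - 16*l - 56)/(l^4 - 4*l^3 - 44*l^2 + 96*l + 576)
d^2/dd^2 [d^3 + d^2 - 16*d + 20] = 6*d + 2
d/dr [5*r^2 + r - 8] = 10*r + 1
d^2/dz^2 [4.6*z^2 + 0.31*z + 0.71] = 9.20000000000000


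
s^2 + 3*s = s*(s + 3)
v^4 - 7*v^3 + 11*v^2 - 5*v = v*(v - 5)*(v - 1)^2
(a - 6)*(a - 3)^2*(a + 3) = a^4 - 9*a^3 + 9*a^2 + 81*a - 162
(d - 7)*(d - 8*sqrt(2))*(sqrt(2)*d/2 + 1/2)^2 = d^4/2 - 7*sqrt(2)*d^3/2 - 7*d^3/2 - 31*d^2/4 + 49*sqrt(2)*d^2/2 - 2*sqrt(2)*d + 217*d/4 + 14*sqrt(2)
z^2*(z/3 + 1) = z^3/3 + z^2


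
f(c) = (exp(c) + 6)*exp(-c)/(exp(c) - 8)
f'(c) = -(exp(c) + 6)*exp(-c)/(exp(c) - 8) + 1/(exp(c) - 8) - (exp(c) + 6)/(exp(c) - 8)^2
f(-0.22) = -1.18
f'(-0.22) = 0.91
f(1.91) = -1.51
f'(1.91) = -7.49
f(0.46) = -0.75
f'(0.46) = 0.41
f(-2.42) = -8.66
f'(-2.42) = 8.43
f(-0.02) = -1.01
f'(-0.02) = 0.73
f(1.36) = -0.62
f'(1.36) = -0.21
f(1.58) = -0.71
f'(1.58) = -0.70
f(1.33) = -0.61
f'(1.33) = -0.17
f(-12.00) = -122066.31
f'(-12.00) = 122066.09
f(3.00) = 0.11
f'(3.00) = -0.20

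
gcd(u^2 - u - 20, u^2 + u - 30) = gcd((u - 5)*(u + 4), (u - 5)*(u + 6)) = u - 5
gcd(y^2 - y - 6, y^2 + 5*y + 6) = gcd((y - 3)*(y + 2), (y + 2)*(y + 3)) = y + 2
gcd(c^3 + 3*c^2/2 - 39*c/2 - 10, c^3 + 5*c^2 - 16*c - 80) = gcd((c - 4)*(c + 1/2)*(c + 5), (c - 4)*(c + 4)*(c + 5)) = c^2 + c - 20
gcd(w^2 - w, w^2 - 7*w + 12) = 1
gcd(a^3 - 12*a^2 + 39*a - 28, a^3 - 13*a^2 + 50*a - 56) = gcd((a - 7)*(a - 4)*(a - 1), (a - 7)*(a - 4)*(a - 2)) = a^2 - 11*a + 28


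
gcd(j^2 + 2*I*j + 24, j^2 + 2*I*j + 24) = j^2 + 2*I*j + 24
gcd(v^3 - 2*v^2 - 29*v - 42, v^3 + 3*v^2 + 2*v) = v + 2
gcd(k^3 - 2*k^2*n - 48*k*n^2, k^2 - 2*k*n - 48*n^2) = k^2 - 2*k*n - 48*n^2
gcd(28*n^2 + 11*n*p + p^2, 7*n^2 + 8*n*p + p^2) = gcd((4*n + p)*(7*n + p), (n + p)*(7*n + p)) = 7*n + p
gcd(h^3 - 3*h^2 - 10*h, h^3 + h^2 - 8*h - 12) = h + 2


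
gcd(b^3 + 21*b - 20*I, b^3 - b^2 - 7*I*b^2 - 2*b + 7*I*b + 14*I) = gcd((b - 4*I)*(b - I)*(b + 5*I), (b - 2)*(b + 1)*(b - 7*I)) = 1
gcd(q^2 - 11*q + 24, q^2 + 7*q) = 1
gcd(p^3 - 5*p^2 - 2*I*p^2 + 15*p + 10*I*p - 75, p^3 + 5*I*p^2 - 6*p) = p + 3*I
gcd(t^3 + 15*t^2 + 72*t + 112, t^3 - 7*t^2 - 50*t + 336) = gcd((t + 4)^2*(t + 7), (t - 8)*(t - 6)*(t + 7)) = t + 7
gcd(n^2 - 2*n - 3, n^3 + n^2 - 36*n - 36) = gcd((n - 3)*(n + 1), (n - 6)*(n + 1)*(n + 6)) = n + 1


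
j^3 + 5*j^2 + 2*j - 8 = (j - 1)*(j + 2)*(j + 4)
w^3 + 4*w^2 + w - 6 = (w - 1)*(w + 2)*(w + 3)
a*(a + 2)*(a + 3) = a^3 + 5*a^2 + 6*a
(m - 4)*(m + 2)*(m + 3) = m^3 + m^2 - 14*m - 24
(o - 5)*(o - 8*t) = o^2 - 8*o*t - 5*o + 40*t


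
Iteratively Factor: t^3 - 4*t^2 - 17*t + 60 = (t + 4)*(t^2 - 8*t + 15) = (t - 5)*(t + 4)*(t - 3)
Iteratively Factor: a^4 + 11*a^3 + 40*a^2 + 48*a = (a)*(a^3 + 11*a^2 + 40*a + 48) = a*(a + 4)*(a^2 + 7*a + 12) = a*(a + 4)^2*(a + 3)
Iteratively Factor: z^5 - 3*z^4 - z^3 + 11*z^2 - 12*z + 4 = (z - 1)*(z^4 - 2*z^3 - 3*z^2 + 8*z - 4) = (z - 1)*(z + 2)*(z^3 - 4*z^2 + 5*z - 2) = (z - 1)^2*(z + 2)*(z^2 - 3*z + 2) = (z - 1)^3*(z + 2)*(z - 2)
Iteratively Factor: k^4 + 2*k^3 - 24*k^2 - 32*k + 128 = (k - 2)*(k^3 + 4*k^2 - 16*k - 64) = (k - 4)*(k - 2)*(k^2 + 8*k + 16) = (k - 4)*(k - 2)*(k + 4)*(k + 4)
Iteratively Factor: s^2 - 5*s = (s - 5)*(s)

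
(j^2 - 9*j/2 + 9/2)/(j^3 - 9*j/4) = 2*(j - 3)/(j*(2*j + 3))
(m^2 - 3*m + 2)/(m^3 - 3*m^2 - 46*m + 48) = (m - 2)/(m^2 - 2*m - 48)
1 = 1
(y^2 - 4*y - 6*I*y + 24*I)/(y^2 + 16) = (y^2 - 4*y - 6*I*y + 24*I)/(y^2 + 16)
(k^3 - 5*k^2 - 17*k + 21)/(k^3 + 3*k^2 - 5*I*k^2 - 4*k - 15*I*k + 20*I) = (k^2 - 4*k - 21)/(k^2 + k*(4 - 5*I) - 20*I)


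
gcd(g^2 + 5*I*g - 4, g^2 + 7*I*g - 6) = g + I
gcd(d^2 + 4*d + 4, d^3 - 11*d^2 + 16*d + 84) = d + 2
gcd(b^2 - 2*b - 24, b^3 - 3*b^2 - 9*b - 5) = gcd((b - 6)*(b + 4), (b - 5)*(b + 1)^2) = 1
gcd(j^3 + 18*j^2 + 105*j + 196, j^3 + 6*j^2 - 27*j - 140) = j^2 + 11*j + 28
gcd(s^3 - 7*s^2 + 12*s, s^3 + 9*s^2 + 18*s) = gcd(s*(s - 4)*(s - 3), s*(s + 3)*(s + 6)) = s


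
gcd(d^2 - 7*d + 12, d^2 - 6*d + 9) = d - 3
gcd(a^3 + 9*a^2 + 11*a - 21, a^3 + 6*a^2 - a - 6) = a - 1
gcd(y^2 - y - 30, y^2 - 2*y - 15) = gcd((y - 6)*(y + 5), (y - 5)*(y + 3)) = 1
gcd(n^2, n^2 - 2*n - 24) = 1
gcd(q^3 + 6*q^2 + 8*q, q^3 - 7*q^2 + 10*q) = q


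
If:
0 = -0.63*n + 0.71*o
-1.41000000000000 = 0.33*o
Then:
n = -4.82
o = -4.27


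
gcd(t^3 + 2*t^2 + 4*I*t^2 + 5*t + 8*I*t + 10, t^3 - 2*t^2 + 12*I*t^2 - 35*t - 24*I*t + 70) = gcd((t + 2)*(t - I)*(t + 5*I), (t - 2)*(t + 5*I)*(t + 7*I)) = t + 5*I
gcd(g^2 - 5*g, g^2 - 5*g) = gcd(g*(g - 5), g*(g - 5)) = g^2 - 5*g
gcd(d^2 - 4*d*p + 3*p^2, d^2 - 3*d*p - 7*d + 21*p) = -d + 3*p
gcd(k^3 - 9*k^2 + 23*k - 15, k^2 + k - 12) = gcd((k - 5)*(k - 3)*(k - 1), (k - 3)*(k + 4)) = k - 3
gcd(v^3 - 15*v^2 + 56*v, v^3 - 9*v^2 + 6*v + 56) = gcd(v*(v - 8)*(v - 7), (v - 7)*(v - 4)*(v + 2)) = v - 7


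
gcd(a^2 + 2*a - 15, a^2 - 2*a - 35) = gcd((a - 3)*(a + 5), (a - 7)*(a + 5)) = a + 5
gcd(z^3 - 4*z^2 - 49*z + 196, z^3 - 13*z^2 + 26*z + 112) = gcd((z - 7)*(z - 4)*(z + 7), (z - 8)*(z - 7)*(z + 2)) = z - 7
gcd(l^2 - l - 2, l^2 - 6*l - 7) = l + 1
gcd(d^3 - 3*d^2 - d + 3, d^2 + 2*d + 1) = d + 1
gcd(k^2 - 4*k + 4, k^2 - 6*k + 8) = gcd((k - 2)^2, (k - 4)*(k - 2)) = k - 2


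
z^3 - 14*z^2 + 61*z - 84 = (z - 7)*(z - 4)*(z - 3)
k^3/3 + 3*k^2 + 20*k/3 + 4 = (k/3 + 1/3)*(k + 2)*(k + 6)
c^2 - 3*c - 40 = (c - 8)*(c + 5)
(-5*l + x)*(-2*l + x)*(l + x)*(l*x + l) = 10*l^4*x + 10*l^4 + 3*l^3*x^2 + 3*l^3*x - 6*l^2*x^3 - 6*l^2*x^2 + l*x^4 + l*x^3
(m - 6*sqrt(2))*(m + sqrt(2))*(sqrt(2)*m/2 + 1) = sqrt(2)*m^3/2 - 4*m^2 - 11*sqrt(2)*m - 12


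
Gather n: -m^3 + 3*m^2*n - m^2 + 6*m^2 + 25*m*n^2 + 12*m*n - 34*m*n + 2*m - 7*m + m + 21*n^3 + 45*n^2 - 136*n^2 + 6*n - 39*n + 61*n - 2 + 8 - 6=-m^3 + 5*m^2 - 4*m + 21*n^3 + n^2*(25*m - 91) + n*(3*m^2 - 22*m + 28)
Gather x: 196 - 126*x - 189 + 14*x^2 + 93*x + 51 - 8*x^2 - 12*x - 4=6*x^2 - 45*x + 54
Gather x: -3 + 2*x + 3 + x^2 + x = x^2 + 3*x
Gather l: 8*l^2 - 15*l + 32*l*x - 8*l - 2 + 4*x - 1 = 8*l^2 + l*(32*x - 23) + 4*x - 3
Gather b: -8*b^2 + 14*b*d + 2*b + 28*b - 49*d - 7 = -8*b^2 + b*(14*d + 30) - 49*d - 7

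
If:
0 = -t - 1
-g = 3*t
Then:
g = 3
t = -1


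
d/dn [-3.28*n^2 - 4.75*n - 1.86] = -6.56*n - 4.75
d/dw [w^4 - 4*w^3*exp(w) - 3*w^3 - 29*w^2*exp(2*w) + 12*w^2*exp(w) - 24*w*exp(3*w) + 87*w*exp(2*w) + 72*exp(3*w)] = -4*w^3*exp(w) + 4*w^3 - 58*w^2*exp(2*w) - 9*w^2 - 72*w*exp(3*w) + 116*w*exp(2*w) + 24*w*exp(w) + 192*exp(3*w) + 87*exp(2*w)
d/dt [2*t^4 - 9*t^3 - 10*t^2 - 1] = t*(8*t^2 - 27*t - 20)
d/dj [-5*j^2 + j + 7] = 1 - 10*j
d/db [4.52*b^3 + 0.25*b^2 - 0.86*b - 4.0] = 13.56*b^2 + 0.5*b - 0.86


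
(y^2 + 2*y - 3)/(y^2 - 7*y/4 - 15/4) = 4*(-y^2 - 2*y + 3)/(-4*y^2 + 7*y + 15)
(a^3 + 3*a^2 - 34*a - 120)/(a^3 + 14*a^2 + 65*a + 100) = (a - 6)/(a + 5)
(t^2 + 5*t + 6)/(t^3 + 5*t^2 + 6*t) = 1/t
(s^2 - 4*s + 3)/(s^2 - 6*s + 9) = (s - 1)/(s - 3)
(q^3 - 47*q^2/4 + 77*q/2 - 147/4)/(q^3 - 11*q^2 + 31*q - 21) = (q - 7/4)/(q - 1)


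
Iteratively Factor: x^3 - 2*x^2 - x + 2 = (x - 2)*(x^2 - 1) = (x - 2)*(x - 1)*(x + 1)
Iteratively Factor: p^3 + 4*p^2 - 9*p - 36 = (p - 3)*(p^2 + 7*p + 12) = (p - 3)*(p + 4)*(p + 3)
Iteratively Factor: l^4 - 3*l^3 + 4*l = (l - 2)*(l^3 - l^2 - 2*l) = l*(l - 2)*(l^2 - l - 2) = l*(l - 2)*(l + 1)*(l - 2)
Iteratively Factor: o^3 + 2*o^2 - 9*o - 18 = (o + 3)*(o^2 - o - 6) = (o + 2)*(o + 3)*(o - 3)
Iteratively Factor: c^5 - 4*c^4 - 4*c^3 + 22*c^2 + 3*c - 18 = (c - 3)*(c^4 - c^3 - 7*c^2 + c + 6) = (c - 3)^2*(c^3 + 2*c^2 - c - 2) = (c - 3)^2*(c + 1)*(c^2 + c - 2) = (c - 3)^2*(c - 1)*(c + 1)*(c + 2)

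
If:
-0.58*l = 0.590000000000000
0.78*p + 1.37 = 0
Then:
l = -1.02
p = -1.76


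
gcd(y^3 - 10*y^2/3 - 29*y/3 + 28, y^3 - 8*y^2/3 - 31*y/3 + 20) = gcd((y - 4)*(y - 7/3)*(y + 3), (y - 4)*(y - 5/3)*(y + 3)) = y^2 - y - 12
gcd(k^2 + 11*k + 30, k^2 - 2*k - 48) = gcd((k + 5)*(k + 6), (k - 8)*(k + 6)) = k + 6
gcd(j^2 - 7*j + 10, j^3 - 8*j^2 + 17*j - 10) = j^2 - 7*j + 10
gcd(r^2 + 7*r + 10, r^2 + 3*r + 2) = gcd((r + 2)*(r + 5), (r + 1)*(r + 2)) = r + 2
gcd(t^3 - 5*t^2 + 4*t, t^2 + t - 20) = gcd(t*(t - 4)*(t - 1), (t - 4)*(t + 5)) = t - 4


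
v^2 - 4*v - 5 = (v - 5)*(v + 1)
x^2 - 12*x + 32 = (x - 8)*(x - 4)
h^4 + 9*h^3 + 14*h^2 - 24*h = h*(h - 1)*(h + 4)*(h + 6)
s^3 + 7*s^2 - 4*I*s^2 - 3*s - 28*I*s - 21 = (s + 7)*(s - 3*I)*(s - I)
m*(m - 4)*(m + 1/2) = m^3 - 7*m^2/2 - 2*m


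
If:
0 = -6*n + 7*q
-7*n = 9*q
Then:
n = 0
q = 0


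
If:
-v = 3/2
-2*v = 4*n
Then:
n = 3/4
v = -3/2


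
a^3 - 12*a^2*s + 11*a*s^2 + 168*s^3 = (a - 8*s)*(a - 7*s)*(a + 3*s)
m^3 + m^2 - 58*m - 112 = (m - 8)*(m + 2)*(m + 7)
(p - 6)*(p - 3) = p^2 - 9*p + 18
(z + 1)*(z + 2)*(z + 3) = z^3 + 6*z^2 + 11*z + 6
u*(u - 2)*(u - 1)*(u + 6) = u^4 + 3*u^3 - 16*u^2 + 12*u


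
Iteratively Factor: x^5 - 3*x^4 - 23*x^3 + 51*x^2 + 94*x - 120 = (x + 4)*(x^4 - 7*x^3 + 5*x^2 + 31*x - 30) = (x + 2)*(x + 4)*(x^3 - 9*x^2 + 23*x - 15) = (x - 3)*(x + 2)*(x + 4)*(x^2 - 6*x + 5) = (x - 3)*(x - 1)*(x + 2)*(x + 4)*(x - 5)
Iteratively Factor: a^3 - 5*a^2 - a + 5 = (a - 1)*(a^2 - 4*a - 5) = (a - 5)*(a - 1)*(a + 1)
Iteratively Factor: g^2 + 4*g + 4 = (g + 2)*(g + 2)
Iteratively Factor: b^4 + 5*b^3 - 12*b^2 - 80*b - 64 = (b + 4)*(b^3 + b^2 - 16*b - 16) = (b + 4)^2*(b^2 - 3*b - 4) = (b - 4)*(b + 4)^2*(b + 1)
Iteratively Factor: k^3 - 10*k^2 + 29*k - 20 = (k - 1)*(k^2 - 9*k + 20) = (k - 4)*(k - 1)*(k - 5)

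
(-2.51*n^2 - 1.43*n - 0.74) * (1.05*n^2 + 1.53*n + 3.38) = -2.6355*n^4 - 5.3418*n^3 - 11.4487*n^2 - 5.9656*n - 2.5012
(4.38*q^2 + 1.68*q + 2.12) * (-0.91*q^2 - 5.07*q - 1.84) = -3.9858*q^4 - 23.7354*q^3 - 18.506*q^2 - 13.8396*q - 3.9008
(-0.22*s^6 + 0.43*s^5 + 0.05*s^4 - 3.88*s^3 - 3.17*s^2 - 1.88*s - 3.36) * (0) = 0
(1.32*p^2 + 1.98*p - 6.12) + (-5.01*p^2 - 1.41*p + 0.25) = -3.69*p^2 + 0.57*p - 5.87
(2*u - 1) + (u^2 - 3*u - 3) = u^2 - u - 4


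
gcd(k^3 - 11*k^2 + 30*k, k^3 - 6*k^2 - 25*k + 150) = k^2 - 11*k + 30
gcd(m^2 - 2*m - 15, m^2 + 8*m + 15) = m + 3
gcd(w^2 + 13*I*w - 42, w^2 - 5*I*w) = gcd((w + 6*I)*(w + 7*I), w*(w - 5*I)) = 1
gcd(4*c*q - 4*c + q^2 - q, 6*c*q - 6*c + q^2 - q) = q - 1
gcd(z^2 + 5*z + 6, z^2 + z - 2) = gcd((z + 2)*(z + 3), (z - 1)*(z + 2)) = z + 2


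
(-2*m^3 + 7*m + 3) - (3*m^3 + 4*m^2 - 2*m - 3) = -5*m^3 - 4*m^2 + 9*m + 6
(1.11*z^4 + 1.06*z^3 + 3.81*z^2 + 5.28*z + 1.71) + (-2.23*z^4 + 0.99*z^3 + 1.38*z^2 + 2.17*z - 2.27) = -1.12*z^4 + 2.05*z^3 + 5.19*z^2 + 7.45*z - 0.56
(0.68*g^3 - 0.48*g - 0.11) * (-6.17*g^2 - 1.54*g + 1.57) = -4.1956*g^5 - 1.0472*g^4 + 4.0292*g^3 + 1.4179*g^2 - 0.5842*g - 0.1727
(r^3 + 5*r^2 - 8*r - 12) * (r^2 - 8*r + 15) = r^5 - 3*r^4 - 33*r^3 + 127*r^2 - 24*r - 180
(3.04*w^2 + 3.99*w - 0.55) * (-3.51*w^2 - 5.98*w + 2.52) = -10.6704*w^4 - 32.1841*w^3 - 14.2689*w^2 + 13.3438*w - 1.386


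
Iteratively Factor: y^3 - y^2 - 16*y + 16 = (y + 4)*(y^2 - 5*y + 4) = (y - 4)*(y + 4)*(y - 1)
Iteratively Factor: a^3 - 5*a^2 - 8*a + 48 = (a - 4)*(a^2 - a - 12) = (a - 4)*(a + 3)*(a - 4)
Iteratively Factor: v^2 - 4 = (v + 2)*(v - 2)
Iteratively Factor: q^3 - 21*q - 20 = (q + 4)*(q^2 - 4*q - 5) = (q - 5)*(q + 4)*(q + 1)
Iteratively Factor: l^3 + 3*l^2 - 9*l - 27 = (l + 3)*(l^2 - 9) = (l - 3)*(l + 3)*(l + 3)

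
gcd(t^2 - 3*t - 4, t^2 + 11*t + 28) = 1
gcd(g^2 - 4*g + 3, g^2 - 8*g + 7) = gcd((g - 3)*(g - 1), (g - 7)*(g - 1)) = g - 1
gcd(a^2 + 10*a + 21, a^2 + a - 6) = a + 3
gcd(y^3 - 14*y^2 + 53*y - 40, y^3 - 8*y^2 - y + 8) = y^2 - 9*y + 8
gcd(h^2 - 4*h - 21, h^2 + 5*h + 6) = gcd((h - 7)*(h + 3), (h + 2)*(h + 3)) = h + 3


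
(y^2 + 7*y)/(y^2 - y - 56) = y/(y - 8)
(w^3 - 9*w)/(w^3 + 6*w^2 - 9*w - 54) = w/(w + 6)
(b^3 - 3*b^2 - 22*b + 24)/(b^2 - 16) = (b^2 - 7*b + 6)/(b - 4)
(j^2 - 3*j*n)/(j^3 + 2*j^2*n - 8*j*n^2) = (j - 3*n)/(j^2 + 2*j*n - 8*n^2)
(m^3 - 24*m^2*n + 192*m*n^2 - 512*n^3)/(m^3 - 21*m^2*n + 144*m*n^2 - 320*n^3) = (m - 8*n)/(m - 5*n)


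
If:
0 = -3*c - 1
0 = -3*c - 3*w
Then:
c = -1/3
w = 1/3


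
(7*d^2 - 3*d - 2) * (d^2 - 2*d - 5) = 7*d^4 - 17*d^3 - 31*d^2 + 19*d + 10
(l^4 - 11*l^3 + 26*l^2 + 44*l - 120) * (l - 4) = l^5 - 15*l^4 + 70*l^3 - 60*l^2 - 296*l + 480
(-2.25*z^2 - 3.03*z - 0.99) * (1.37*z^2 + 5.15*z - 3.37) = -3.0825*z^4 - 15.7386*z^3 - 9.3783*z^2 + 5.1126*z + 3.3363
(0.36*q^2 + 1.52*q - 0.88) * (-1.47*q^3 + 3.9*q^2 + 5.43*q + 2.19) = -0.5292*q^5 - 0.8304*q^4 + 9.1764*q^3 + 5.61*q^2 - 1.4496*q - 1.9272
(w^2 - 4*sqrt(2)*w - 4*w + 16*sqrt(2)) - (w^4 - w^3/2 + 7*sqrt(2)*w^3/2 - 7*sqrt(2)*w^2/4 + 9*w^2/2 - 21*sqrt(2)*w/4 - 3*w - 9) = -w^4 - 7*sqrt(2)*w^3/2 + w^3/2 - 7*w^2/2 + 7*sqrt(2)*w^2/4 - w + 5*sqrt(2)*w/4 + 9 + 16*sqrt(2)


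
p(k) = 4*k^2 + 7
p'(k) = 8*k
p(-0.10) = 7.04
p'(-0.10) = -0.80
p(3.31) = 50.82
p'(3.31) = 26.48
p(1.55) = 16.61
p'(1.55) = 12.40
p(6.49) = 175.48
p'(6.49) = 51.92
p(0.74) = 9.19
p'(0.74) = 5.92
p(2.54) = 32.81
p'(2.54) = 20.32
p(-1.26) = 13.35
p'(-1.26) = -10.08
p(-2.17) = 25.84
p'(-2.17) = -17.36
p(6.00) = 151.00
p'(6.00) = 48.00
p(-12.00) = 583.00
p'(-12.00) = -96.00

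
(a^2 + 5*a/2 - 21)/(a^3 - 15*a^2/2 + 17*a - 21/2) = (a + 6)/(a^2 - 4*a + 3)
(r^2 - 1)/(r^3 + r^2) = (r - 1)/r^2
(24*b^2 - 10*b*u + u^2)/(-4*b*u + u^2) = (-6*b + u)/u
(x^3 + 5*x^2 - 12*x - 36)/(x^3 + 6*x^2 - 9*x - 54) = (x + 2)/(x + 3)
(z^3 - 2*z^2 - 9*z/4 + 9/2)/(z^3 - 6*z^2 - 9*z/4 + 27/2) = (z - 2)/(z - 6)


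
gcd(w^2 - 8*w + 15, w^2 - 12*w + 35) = w - 5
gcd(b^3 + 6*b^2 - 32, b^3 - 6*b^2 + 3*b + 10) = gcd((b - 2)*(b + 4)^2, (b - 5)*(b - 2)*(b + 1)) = b - 2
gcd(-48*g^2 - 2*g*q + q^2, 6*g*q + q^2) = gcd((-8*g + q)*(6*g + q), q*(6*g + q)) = 6*g + q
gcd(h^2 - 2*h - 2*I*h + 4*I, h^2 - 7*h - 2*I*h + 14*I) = h - 2*I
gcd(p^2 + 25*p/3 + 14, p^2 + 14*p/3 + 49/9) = p + 7/3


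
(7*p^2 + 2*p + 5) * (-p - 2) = -7*p^3 - 16*p^2 - 9*p - 10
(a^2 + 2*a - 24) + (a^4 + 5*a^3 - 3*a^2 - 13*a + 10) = a^4 + 5*a^3 - 2*a^2 - 11*a - 14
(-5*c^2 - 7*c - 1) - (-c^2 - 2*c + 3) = -4*c^2 - 5*c - 4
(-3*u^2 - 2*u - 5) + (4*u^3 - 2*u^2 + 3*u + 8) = 4*u^3 - 5*u^2 + u + 3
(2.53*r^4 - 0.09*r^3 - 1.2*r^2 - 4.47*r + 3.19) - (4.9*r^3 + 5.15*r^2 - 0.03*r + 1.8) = 2.53*r^4 - 4.99*r^3 - 6.35*r^2 - 4.44*r + 1.39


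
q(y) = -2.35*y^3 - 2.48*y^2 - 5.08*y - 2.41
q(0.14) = -3.18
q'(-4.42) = -120.89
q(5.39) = -469.83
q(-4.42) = 174.52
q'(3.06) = -86.27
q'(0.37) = -7.88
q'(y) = -7.05*y^2 - 4.96*y - 5.08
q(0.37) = -4.75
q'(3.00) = -83.41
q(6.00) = -629.77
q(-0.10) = -1.92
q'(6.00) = -288.64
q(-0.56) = 0.07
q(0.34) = -4.52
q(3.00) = -103.42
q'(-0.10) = -4.65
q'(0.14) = -5.91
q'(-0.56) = -4.51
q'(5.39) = -236.63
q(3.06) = -108.51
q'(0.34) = -7.58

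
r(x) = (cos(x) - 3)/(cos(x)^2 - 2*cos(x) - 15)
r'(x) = (2*sin(x)*cos(x) - 2*sin(x))*(cos(x) - 3)/(cos(x)^2 - 2*cos(x) - 15)^2 - sin(x)/(cos(x)^2 - 2*cos(x) - 15)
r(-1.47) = 0.19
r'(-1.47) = -0.09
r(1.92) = 0.24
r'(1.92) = 0.11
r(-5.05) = 0.17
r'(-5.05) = 0.07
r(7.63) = 0.18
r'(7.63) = 0.08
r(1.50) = 0.19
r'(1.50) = 0.09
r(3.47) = 0.32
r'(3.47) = -0.06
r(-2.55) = 0.30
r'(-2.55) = -0.09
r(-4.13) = 0.26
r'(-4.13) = 0.11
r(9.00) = 0.32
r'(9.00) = 0.07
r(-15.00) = 0.29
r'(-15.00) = -0.10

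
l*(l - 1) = l^2 - l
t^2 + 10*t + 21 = (t + 3)*(t + 7)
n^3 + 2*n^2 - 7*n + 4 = (n - 1)^2*(n + 4)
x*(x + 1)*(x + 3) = x^3 + 4*x^2 + 3*x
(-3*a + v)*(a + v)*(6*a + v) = -18*a^3 - 15*a^2*v + 4*a*v^2 + v^3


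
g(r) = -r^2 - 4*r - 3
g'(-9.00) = 14.00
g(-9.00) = -48.00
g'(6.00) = -16.00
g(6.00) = -63.00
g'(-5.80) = 7.60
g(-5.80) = -13.44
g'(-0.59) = -2.82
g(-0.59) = -0.99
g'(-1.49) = -1.02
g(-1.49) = 0.74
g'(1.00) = -6.00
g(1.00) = -8.00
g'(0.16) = -4.32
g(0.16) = -3.67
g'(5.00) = -14.00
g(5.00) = -48.00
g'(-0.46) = -3.08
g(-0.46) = -1.37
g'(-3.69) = 3.38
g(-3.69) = -1.86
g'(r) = -2*r - 4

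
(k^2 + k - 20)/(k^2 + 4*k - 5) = (k - 4)/(k - 1)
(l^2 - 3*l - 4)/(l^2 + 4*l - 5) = (l^2 - 3*l - 4)/(l^2 + 4*l - 5)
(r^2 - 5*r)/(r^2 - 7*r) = (r - 5)/(r - 7)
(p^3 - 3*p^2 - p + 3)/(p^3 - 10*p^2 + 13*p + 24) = (p - 1)/(p - 8)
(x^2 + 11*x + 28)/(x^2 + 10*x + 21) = (x + 4)/(x + 3)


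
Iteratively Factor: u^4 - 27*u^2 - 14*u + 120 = (u - 2)*(u^3 + 2*u^2 - 23*u - 60) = (u - 2)*(u + 4)*(u^2 - 2*u - 15) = (u - 5)*(u - 2)*(u + 4)*(u + 3)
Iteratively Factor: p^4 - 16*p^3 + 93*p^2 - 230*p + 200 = (p - 4)*(p^3 - 12*p^2 + 45*p - 50) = (p - 5)*(p - 4)*(p^2 - 7*p + 10) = (p - 5)^2*(p - 4)*(p - 2)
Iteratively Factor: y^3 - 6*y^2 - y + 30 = (y + 2)*(y^2 - 8*y + 15) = (y - 3)*(y + 2)*(y - 5)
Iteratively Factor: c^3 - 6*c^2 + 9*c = (c - 3)*(c^2 - 3*c) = c*(c - 3)*(c - 3)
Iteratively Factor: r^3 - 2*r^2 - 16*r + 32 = (r - 2)*(r^2 - 16) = (r - 4)*(r - 2)*(r + 4)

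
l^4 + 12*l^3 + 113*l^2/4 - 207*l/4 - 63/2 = (l - 3/2)*(l + 1/2)*(l + 6)*(l + 7)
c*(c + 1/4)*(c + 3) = c^3 + 13*c^2/4 + 3*c/4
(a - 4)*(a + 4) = a^2 - 16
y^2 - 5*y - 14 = (y - 7)*(y + 2)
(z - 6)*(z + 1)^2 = z^3 - 4*z^2 - 11*z - 6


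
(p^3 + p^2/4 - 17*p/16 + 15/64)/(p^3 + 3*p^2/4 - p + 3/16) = (16*p^2 + 8*p - 15)/(4*(4*p^2 + 4*p - 3))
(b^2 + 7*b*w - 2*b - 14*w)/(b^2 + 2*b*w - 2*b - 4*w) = (b + 7*w)/(b + 2*w)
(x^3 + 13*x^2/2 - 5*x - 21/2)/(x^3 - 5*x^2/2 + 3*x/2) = (x^2 + 8*x + 7)/(x*(x - 1))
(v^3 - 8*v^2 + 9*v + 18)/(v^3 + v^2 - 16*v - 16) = (v^2 - 9*v + 18)/(v^2 - 16)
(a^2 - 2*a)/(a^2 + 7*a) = (a - 2)/(a + 7)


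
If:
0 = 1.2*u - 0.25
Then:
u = 0.21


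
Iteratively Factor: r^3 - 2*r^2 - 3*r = (r)*(r^2 - 2*r - 3) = r*(r - 3)*(r + 1)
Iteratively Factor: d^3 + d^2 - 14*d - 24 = (d + 2)*(d^2 - d - 12) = (d + 2)*(d + 3)*(d - 4)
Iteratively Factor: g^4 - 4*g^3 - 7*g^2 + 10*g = (g)*(g^3 - 4*g^2 - 7*g + 10) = g*(g + 2)*(g^2 - 6*g + 5) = g*(g - 5)*(g + 2)*(g - 1)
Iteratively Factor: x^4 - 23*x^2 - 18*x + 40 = (x + 4)*(x^3 - 4*x^2 - 7*x + 10) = (x - 1)*(x + 4)*(x^2 - 3*x - 10) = (x - 5)*(x - 1)*(x + 4)*(x + 2)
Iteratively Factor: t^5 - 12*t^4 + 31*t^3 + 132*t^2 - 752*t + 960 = (t - 4)*(t^4 - 8*t^3 - t^2 + 128*t - 240) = (t - 4)^2*(t^3 - 4*t^2 - 17*t + 60) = (t - 5)*(t - 4)^2*(t^2 + t - 12) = (t - 5)*(t - 4)^2*(t - 3)*(t + 4)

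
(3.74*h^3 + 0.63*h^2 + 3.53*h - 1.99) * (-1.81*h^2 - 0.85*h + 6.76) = -6.7694*h^5 - 4.3193*h^4 + 18.3576*h^3 + 4.8602*h^2 + 25.5543*h - 13.4524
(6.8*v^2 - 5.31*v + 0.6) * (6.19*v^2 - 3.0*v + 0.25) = 42.092*v^4 - 53.2689*v^3 + 21.344*v^2 - 3.1275*v + 0.15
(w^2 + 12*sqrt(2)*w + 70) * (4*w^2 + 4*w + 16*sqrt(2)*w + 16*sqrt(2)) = 4*w^4 + 4*w^3 + 64*sqrt(2)*w^3 + 64*sqrt(2)*w^2 + 664*w^2 + 664*w + 1120*sqrt(2)*w + 1120*sqrt(2)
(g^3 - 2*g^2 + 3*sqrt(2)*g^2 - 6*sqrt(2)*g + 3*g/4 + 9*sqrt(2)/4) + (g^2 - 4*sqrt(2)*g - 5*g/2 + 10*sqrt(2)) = g^3 - g^2 + 3*sqrt(2)*g^2 - 10*sqrt(2)*g - 7*g/4 + 49*sqrt(2)/4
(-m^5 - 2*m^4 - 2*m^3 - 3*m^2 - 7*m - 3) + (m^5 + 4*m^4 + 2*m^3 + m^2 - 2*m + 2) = 2*m^4 - 2*m^2 - 9*m - 1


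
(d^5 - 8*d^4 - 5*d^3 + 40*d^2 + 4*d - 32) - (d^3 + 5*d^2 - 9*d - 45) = d^5 - 8*d^4 - 6*d^3 + 35*d^2 + 13*d + 13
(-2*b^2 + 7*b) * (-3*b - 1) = 6*b^3 - 19*b^2 - 7*b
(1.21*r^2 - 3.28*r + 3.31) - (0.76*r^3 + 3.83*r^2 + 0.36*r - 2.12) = -0.76*r^3 - 2.62*r^2 - 3.64*r + 5.43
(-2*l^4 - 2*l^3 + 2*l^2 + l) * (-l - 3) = 2*l^5 + 8*l^4 + 4*l^3 - 7*l^2 - 3*l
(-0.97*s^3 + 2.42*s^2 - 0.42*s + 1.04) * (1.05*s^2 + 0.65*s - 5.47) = -1.0185*s^5 + 1.9105*s^4 + 6.4379*s^3 - 12.4184*s^2 + 2.9734*s - 5.6888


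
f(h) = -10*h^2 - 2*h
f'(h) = -20*h - 2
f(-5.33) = -273.43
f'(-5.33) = 104.60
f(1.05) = -13.12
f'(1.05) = -23.00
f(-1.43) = -17.59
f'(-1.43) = 26.60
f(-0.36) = -0.58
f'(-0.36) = 5.20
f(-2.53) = -58.95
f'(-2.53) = 48.60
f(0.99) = -11.78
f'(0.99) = -21.80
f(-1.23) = -12.67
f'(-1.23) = 22.60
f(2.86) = -87.52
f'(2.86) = -59.20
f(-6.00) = -348.00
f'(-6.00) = 118.00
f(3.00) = -96.00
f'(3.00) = -62.00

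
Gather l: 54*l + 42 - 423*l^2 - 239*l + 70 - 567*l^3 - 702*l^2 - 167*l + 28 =-567*l^3 - 1125*l^2 - 352*l + 140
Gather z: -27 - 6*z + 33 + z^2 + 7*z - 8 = z^2 + z - 2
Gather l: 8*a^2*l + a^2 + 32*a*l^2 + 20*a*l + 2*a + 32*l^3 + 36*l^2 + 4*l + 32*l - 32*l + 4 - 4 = a^2 + 2*a + 32*l^3 + l^2*(32*a + 36) + l*(8*a^2 + 20*a + 4)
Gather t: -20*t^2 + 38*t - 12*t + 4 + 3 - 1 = -20*t^2 + 26*t + 6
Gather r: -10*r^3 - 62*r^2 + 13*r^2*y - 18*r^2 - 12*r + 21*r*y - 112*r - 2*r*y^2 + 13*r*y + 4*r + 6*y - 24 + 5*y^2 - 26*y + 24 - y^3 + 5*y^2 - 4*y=-10*r^3 + r^2*(13*y - 80) + r*(-2*y^2 + 34*y - 120) - y^3 + 10*y^2 - 24*y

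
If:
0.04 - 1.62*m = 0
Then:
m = 0.02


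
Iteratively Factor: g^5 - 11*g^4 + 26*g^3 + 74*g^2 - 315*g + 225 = (g - 3)*(g^4 - 8*g^3 + 2*g^2 + 80*g - 75) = (g - 5)*(g - 3)*(g^3 - 3*g^2 - 13*g + 15) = (g - 5)*(g - 3)*(g + 3)*(g^2 - 6*g + 5) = (g - 5)^2*(g - 3)*(g + 3)*(g - 1)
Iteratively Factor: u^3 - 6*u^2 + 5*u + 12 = (u + 1)*(u^2 - 7*u + 12) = (u - 3)*(u + 1)*(u - 4)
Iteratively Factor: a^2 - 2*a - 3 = (a - 3)*(a + 1)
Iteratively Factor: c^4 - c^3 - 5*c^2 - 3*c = (c)*(c^3 - c^2 - 5*c - 3) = c*(c - 3)*(c^2 + 2*c + 1) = c*(c - 3)*(c + 1)*(c + 1)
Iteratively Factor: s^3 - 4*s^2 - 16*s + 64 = (s - 4)*(s^2 - 16) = (s - 4)^2*(s + 4)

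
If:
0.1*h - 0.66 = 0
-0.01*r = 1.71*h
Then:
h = 6.60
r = -1128.60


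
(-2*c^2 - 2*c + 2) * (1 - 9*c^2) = 18*c^4 + 18*c^3 - 20*c^2 - 2*c + 2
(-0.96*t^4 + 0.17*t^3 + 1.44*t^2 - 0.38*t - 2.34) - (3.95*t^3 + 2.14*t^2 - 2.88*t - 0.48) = -0.96*t^4 - 3.78*t^3 - 0.7*t^2 + 2.5*t - 1.86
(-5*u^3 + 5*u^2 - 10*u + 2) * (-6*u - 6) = 30*u^4 + 30*u^2 + 48*u - 12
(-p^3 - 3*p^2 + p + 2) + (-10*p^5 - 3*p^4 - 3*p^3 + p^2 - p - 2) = -10*p^5 - 3*p^4 - 4*p^3 - 2*p^2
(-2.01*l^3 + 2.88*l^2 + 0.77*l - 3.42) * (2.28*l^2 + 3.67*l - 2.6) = -4.5828*l^5 - 0.8103*l^4 + 17.5512*l^3 - 12.4597*l^2 - 14.5534*l + 8.892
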